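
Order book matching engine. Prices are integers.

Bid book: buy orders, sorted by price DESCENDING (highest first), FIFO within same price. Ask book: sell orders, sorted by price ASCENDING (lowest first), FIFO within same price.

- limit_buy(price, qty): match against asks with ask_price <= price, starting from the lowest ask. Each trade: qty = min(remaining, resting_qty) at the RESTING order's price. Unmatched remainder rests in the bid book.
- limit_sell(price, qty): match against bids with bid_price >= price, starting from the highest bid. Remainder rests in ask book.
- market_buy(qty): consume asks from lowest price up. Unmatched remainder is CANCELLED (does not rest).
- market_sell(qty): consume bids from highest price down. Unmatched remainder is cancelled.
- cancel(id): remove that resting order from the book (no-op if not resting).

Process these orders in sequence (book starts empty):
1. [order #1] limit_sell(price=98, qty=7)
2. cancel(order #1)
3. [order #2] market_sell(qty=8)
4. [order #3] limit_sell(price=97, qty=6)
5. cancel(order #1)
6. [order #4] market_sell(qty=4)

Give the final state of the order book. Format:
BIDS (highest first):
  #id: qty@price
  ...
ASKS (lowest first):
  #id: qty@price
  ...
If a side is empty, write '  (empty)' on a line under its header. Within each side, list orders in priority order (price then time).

After op 1 [order #1] limit_sell(price=98, qty=7): fills=none; bids=[-] asks=[#1:7@98]
After op 2 cancel(order #1): fills=none; bids=[-] asks=[-]
After op 3 [order #2] market_sell(qty=8): fills=none; bids=[-] asks=[-]
After op 4 [order #3] limit_sell(price=97, qty=6): fills=none; bids=[-] asks=[#3:6@97]
After op 5 cancel(order #1): fills=none; bids=[-] asks=[#3:6@97]
After op 6 [order #4] market_sell(qty=4): fills=none; bids=[-] asks=[#3:6@97]

Answer: BIDS (highest first):
  (empty)
ASKS (lowest first):
  #3: 6@97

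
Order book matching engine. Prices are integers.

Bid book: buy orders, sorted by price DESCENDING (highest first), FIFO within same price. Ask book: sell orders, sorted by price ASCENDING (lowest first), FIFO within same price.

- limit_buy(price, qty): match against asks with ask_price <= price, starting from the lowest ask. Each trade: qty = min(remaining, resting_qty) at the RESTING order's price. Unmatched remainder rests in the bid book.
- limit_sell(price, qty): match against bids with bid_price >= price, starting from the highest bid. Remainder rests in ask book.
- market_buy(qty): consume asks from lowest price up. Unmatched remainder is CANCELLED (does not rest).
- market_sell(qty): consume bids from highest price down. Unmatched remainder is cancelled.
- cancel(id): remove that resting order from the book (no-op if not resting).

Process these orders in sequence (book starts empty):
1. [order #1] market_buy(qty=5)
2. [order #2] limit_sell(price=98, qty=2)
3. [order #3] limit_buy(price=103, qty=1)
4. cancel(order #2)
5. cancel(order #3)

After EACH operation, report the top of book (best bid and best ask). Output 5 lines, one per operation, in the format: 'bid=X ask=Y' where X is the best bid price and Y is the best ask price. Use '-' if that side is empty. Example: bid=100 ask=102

After op 1 [order #1] market_buy(qty=5): fills=none; bids=[-] asks=[-]
After op 2 [order #2] limit_sell(price=98, qty=2): fills=none; bids=[-] asks=[#2:2@98]
After op 3 [order #3] limit_buy(price=103, qty=1): fills=#3x#2:1@98; bids=[-] asks=[#2:1@98]
After op 4 cancel(order #2): fills=none; bids=[-] asks=[-]
After op 5 cancel(order #3): fills=none; bids=[-] asks=[-]

Answer: bid=- ask=-
bid=- ask=98
bid=- ask=98
bid=- ask=-
bid=- ask=-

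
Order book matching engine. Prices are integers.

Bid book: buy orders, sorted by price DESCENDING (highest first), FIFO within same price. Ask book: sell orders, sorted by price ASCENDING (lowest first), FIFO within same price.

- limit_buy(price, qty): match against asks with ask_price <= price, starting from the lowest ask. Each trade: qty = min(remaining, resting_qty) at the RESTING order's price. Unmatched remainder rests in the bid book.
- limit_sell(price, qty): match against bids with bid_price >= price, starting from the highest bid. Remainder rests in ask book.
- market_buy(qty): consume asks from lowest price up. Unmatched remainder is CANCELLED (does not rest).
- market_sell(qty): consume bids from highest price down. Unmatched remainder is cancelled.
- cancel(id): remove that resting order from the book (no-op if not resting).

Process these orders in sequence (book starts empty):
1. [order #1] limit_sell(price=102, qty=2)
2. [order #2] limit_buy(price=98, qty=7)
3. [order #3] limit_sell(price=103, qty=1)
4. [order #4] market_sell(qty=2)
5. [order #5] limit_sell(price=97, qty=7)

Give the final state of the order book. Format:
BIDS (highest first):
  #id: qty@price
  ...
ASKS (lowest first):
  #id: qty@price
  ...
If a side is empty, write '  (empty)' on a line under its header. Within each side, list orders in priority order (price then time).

After op 1 [order #1] limit_sell(price=102, qty=2): fills=none; bids=[-] asks=[#1:2@102]
After op 2 [order #2] limit_buy(price=98, qty=7): fills=none; bids=[#2:7@98] asks=[#1:2@102]
After op 3 [order #3] limit_sell(price=103, qty=1): fills=none; bids=[#2:7@98] asks=[#1:2@102 #3:1@103]
After op 4 [order #4] market_sell(qty=2): fills=#2x#4:2@98; bids=[#2:5@98] asks=[#1:2@102 #3:1@103]
After op 5 [order #5] limit_sell(price=97, qty=7): fills=#2x#5:5@98; bids=[-] asks=[#5:2@97 #1:2@102 #3:1@103]

Answer: BIDS (highest first):
  (empty)
ASKS (lowest first):
  #5: 2@97
  #1: 2@102
  #3: 1@103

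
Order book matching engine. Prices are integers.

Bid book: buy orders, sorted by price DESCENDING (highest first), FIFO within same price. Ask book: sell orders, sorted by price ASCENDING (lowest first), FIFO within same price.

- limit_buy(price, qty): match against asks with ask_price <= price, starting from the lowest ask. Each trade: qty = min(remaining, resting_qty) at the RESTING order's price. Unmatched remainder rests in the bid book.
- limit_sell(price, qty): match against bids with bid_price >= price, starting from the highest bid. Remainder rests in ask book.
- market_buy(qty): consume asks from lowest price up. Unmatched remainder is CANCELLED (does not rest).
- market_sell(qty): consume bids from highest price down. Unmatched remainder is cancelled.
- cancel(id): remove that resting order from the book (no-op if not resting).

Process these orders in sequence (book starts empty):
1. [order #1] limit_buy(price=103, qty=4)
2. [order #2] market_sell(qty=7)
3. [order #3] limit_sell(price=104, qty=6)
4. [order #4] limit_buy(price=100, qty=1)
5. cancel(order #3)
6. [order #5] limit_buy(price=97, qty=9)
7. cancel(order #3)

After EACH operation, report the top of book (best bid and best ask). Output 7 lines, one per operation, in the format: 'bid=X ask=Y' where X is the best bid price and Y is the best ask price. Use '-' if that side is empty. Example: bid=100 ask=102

Answer: bid=103 ask=-
bid=- ask=-
bid=- ask=104
bid=100 ask=104
bid=100 ask=-
bid=100 ask=-
bid=100 ask=-

Derivation:
After op 1 [order #1] limit_buy(price=103, qty=4): fills=none; bids=[#1:4@103] asks=[-]
After op 2 [order #2] market_sell(qty=7): fills=#1x#2:4@103; bids=[-] asks=[-]
After op 3 [order #3] limit_sell(price=104, qty=6): fills=none; bids=[-] asks=[#3:6@104]
After op 4 [order #4] limit_buy(price=100, qty=1): fills=none; bids=[#4:1@100] asks=[#3:6@104]
After op 5 cancel(order #3): fills=none; bids=[#4:1@100] asks=[-]
After op 6 [order #5] limit_buy(price=97, qty=9): fills=none; bids=[#4:1@100 #5:9@97] asks=[-]
After op 7 cancel(order #3): fills=none; bids=[#4:1@100 #5:9@97] asks=[-]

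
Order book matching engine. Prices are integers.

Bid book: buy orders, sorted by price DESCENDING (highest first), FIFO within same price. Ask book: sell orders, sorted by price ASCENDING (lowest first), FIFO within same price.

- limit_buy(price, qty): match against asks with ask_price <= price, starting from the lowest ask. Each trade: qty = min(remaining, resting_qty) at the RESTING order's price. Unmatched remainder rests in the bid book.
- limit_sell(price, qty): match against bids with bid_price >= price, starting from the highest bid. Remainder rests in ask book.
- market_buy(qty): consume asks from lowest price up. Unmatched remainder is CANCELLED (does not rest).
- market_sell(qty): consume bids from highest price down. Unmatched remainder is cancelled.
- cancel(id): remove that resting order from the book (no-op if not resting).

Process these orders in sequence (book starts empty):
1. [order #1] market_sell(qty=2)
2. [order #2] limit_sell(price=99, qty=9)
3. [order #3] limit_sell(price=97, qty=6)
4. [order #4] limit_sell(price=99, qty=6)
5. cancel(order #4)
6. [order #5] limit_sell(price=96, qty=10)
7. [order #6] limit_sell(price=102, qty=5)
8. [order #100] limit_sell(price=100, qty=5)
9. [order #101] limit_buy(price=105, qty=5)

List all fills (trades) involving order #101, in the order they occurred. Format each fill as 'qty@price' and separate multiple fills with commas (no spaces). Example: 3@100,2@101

Answer: 5@96

Derivation:
After op 1 [order #1] market_sell(qty=2): fills=none; bids=[-] asks=[-]
After op 2 [order #2] limit_sell(price=99, qty=9): fills=none; bids=[-] asks=[#2:9@99]
After op 3 [order #3] limit_sell(price=97, qty=6): fills=none; bids=[-] asks=[#3:6@97 #2:9@99]
After op 4 [order #4] limit_sell(price=99, qty=6): fills=none; bids=[-] asks=[#3:6@97 #2:9@99 #4:6@99]
After op 5 cancel(order #4): fills=none; bids=[-] asks=[#3:6@97 #2:9@99]
After op 6 [order #5] limit_sell(price=96, qty=10): fills=none; bids=[-] asks=[#5:10@96 #3:6@97 #2:9@99]
After op 7 [order #6] limit_sell(price=102, qty=5): fills=none; bids=[-] asks=[#5:10@96 #3:6@97 #2:9@99 #6:5@102]
After op 8 [order #100] limit_sell(price=100, qty=5): fills=none; bids=[-] asks=[#5:10@96 #3:6@97 #2:9@99 #100:5@100 #6:5@102]
After op 9 [order #101] limit_buy(price=105, qty=5): fills=#101x#5:5@96; bids=[-] asks=[#5:5@96 #3:6@97 #2:9@99 #100:5@100 #6:5@102]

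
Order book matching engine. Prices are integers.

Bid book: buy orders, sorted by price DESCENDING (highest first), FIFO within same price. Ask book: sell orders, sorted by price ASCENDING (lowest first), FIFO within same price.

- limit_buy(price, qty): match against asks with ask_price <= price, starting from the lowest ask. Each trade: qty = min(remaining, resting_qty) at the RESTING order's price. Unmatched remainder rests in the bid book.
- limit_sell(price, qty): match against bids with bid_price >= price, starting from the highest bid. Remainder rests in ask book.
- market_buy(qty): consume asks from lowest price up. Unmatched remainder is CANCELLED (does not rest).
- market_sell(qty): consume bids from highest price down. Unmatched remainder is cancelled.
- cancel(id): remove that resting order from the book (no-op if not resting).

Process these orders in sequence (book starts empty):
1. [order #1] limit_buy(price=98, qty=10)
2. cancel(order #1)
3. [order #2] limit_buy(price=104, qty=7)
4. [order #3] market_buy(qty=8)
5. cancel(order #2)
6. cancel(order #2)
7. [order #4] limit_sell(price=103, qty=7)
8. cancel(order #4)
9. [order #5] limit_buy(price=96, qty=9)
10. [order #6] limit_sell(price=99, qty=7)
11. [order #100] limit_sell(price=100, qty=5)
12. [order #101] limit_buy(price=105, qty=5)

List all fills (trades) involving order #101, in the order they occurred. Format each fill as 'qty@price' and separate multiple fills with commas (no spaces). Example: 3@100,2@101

After op 1 [order #1] limit_buy(price=98, qty=10): fills=none; bids=[#1:10@98] asks=[-]
After op 2 cancel(order #1): fills=none; bids=[-] asks=[-]
After op 3 [order #2] limit_buy(price=104, qty=7): fills=none; bids=[#2:7@104] asks=[-]
After op 4 [order #3] market_buy(qty=8): fills=none; bids=[#2:7@104] asks=[-]
After op 5 cancel(order #2): fills=none; bids=[-] asks=[-]
After op 6 cancel(order #2): fills=none; bids=[-] asks=[-]
After op 7 [order #4] limit_sell(price=103, qty=7): fills=none; bids=[-] asks=[#4:7@103]
After op 8 cancel(order #4): fills=none; bids=[-] asks=[-]
After op 9 [order #5] limit_buy(price=96, qty=9): fills=none; bids=[#5:9@96] asks=[-]
After op 10 [order #6] limit_sell(price=99, qty=7): fills=none; bids=[#5:9@96] asks=[#6:7@99]
After op 11 [order #100] limit_sell(price=100, qty=5): fills=none; bids=[#5:9@96] asks=[#6:7@99 #100:5@100]
After op 12 [order #101] limit_buy(price=105, qty=5): fills=#101x#6:5@99; bids=[#5:9@96] asks=[#6:2@99 #100:5@100]

Answer: 5@99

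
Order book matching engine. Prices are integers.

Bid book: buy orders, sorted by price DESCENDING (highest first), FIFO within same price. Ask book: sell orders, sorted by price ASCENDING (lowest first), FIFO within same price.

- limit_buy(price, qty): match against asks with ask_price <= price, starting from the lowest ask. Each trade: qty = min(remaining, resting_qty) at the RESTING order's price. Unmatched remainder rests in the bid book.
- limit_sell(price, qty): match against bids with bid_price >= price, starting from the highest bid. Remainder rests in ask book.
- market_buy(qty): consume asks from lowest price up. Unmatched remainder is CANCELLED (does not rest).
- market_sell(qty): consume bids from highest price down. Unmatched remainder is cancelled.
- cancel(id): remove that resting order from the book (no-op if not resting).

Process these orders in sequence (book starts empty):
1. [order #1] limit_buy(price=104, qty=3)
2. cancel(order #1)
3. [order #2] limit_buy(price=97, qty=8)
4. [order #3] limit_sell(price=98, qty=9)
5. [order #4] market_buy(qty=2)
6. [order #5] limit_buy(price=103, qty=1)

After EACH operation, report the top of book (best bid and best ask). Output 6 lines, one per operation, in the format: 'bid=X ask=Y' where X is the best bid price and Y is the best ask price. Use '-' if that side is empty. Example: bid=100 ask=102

Answer: bid=104 ask=-
bid=- ask=-
bid=97 ask=-
bid=97 ask=98
bid=97 ask=98
bid=97 ask=98

Derivation:
After op 1 [order #1] limit_buy(price=104, qty=3): fills=none; bids=[#1:3@104] asks=[-]
After op 2 cancel(order #1): fills=none; bids=[-] asks=[-]
After op 3 [order #2] limit_buy(price=97, qty=8): fills=none; bids=[#2:8@97] asks=[-]
After op 4 [order #3] limit_sell(price=98, qty=9): fills=none; bids=[#2:8@97] asks=[#3:9@98]
After op 5 [order #4] market_buy(qty=2): fills=#4x#3:2@98; bids=[#2:8@97] asks=[#3:7@98]
After op 6 [order #5] limit_buy(price=103, qty=1): fills=#5x#3:1@98; bids=[#2:8@97] asks=[#3:6@98]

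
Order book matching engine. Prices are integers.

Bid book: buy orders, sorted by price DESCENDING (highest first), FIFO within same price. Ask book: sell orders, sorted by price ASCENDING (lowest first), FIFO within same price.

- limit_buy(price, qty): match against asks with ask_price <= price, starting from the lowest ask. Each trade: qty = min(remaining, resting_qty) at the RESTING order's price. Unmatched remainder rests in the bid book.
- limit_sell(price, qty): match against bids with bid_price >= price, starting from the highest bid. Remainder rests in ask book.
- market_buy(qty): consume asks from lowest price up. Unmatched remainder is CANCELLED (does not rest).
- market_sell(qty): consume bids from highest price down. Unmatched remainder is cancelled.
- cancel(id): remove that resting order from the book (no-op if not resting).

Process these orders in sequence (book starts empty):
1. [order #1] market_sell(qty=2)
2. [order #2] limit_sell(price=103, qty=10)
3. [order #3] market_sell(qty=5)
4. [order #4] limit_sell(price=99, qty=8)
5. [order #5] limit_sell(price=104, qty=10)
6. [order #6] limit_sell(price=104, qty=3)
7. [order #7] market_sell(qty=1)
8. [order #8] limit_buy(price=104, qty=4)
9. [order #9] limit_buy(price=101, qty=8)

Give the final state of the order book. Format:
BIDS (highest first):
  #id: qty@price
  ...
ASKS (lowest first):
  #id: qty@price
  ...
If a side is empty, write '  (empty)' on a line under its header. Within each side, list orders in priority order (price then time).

Answer: BIDS (highest first):
  #9: 4@101
ASKS (lowest first):
  #2: 10@103
  #5: 10@104
  #6: 3@104

Derivation:
After op 1 [order #1] market_sell(qty=2): fills=none; bids=[-] asks=[-]
After op 2 [order #2] limit_sell(price=103, qty=10): fills=none; bids=[-] asks=[#2:10@103]
After op 3 [order #3] market_sell(qty=5): fills=none; bids=[-] asks=[#2:10@103]
After op 4 [order #4] limit_sell(price=99, qty=8): fills=none; bids=[-] asks=[#4:8@99 #2:10@103]
After op 5 [order #5] limit_sell(price=104, qty=10): fills=none; bids=[-] asks=[#4:8@99 #2:10@103 #5:10@104]
After op 6 [order #6] limit_sell(price=104, qty=3): fills=none; bids=[-] asks=[#4:8@99 #2:10@103 #5:10@104 #6:3@104]
After op 7 [order #7] market_sell(qty=1): fills=none; bids=[-] asks=[#4:8@99 #2:10@103 #5:10@104 #6:3@104]
After op 8 [order #8] limit_buy(price=104, qty=4): fills=#8x#4:4@99; bids=[-] asks=[#4:4@99 #2:10@103 #5:10@104 #6:3@104]
After op 9 [order #9] limit_buy(price=101, qty=8): fills=#9x#4:4@99; bids=[#9:4@101] asks=[#2:10@103 #5:10@104 #6:3@104]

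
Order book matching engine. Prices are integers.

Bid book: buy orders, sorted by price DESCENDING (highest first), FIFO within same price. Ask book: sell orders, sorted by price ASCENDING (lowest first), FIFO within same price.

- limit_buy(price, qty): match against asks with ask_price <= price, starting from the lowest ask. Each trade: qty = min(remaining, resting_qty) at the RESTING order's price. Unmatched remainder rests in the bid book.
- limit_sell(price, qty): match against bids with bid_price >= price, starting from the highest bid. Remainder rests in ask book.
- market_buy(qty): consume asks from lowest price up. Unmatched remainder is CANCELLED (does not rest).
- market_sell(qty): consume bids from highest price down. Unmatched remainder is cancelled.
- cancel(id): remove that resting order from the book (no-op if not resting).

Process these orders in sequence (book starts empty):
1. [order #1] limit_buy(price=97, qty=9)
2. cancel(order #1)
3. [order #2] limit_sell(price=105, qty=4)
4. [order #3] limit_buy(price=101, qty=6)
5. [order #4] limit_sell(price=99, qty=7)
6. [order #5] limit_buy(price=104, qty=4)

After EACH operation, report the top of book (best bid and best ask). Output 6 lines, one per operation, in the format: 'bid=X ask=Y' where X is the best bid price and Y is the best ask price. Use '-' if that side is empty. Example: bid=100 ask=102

Answer: bid=97 ask=-
bid=- ask=-
bid=- ask=105
bid=101 ask=105
bid=- ask=99
bid=104 ask=105

Derivation:
After op 1 [order #1] limit_buy(price=97, qty=9): fills=none; bids=[#1:9@97] asks=[-]
After op 2 cancel(order #1): fills=none; bids=[-] asks=[-]
After op 3 [order #2] limit_sell(price=105, qty=4): fills=none; bids=[-] asks=[#2:4@105]
After op 4 [order #3] limit_buy(price=101, qty=6): fills=none; bids=[#3:6@101] asks=[#2:4@105]
After op 5 [order #4] limit_sell(price=99, qty=7): fills=#3x#4:6@101; bids=[-] asks=[#4:1@99 #2:4@105]
After op 6 [order #5] limit_buy(price=104, qty=4): fills=#5x#4:1@99; bids=[#5:3@104] asks=[#2:4@105]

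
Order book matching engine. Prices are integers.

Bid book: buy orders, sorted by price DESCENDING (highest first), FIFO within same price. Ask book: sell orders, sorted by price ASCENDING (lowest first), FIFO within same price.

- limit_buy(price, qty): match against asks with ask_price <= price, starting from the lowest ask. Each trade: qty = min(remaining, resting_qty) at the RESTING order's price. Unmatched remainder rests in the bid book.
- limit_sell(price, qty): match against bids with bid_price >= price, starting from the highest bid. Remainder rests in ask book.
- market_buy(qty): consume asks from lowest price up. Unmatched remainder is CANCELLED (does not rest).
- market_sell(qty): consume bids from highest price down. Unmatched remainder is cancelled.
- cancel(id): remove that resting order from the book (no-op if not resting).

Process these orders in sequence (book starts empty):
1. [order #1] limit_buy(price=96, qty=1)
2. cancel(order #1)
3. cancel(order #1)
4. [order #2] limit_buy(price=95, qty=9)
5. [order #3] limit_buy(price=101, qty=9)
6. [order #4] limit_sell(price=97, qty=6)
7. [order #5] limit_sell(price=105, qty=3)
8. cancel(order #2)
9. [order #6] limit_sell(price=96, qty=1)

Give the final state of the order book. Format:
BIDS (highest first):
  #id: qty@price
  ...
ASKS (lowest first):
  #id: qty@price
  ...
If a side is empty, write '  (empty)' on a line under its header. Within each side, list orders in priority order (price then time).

After op 1 [order #1] limit_buy(price=96, qty=1): fills=none; bids=[#1:1@96] asks=[-]
After op 2 cancel(order #1): fills=none; bids=[-] asks=[-]
After op 3 cancel(order #1): fills=none; bids=[-] asks=[-]
After op 4 [order #2] limit_buy(price=95, qty=9): fills=none; bids=[#2:9@95] asks=[-]
After op 5 [order #3] limit_buy(price=101, qty=9): fills=none; bids=[#3:9@101 #2:9@95] asks=[-]
After op 6 [order #4] limit_sell(price=97, qty=6): fills=#3x#4:6@101; bids=[#3:3@101 #2:9@95] asks=[-]
After op 7 [order #5] limit_sell(price=105, qty=3): fills=none; bids=[#3:3@101 #2:9@95] asks=[#5:3@105]
After op 8 cancel(order #2): fills=none; bids=[#3:3@101] asks=[#5:3@105]
After op 9 [order #6] limit_sell(price=96, qty=1): fills=#3x#6:1@101; bids=[#3:2@101] asks=[#5:3@105]

Answer: BIDS (highest first):
  #3: 2@101
ASKS (lowest first):
  #5: 3@105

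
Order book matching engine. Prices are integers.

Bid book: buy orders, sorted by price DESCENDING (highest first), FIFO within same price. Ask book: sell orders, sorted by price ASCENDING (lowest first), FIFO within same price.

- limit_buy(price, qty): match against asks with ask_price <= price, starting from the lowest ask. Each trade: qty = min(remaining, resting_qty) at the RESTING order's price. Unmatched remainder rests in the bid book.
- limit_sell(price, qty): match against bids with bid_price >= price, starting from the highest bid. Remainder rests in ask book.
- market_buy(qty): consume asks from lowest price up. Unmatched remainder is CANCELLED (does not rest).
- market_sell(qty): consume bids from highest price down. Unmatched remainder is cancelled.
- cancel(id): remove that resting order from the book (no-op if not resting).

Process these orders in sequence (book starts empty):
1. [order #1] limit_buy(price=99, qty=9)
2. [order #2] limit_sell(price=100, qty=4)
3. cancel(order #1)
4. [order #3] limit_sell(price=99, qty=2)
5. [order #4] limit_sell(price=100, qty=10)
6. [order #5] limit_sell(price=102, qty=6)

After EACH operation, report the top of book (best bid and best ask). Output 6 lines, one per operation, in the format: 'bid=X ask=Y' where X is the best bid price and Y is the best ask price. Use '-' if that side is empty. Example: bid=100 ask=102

Answer: bid=99 ask=-
bid=99 ask=100
bid=- ask=100
bid=- ask=99
bid=- ask=99
bid=- ask=99

Derivation:
After op 1 [order #1] limit_buy(price=99, qty=9): fills=none; bids=[#1:9@99] asks=[-]
After op 2 [order #2] limit_sell(price=100, qty=4): fills=none; bids=[#1:9@99] asks=[#2:4@100]
After op 3 cancel(order #1): fills=none; bids=[-] asks=[#2:4@100]
After op 4 [order #3] limit_sell(price=99, qty=2): fills=none; bids=[-] asks=[#3:2@99 #2:4@100]
After op 5 [order #4] limit_sell(price=100, qty=10): fills=none; bids=[-] asks=[#3:2@99 #2:4@100 #4:10@100]
After op 6 [order #5] limit_sell(price=102, qty=6): fills=none; bids=[-] asks=[#3:2@99 #2:4@100 #4:10@100 #5:6@102]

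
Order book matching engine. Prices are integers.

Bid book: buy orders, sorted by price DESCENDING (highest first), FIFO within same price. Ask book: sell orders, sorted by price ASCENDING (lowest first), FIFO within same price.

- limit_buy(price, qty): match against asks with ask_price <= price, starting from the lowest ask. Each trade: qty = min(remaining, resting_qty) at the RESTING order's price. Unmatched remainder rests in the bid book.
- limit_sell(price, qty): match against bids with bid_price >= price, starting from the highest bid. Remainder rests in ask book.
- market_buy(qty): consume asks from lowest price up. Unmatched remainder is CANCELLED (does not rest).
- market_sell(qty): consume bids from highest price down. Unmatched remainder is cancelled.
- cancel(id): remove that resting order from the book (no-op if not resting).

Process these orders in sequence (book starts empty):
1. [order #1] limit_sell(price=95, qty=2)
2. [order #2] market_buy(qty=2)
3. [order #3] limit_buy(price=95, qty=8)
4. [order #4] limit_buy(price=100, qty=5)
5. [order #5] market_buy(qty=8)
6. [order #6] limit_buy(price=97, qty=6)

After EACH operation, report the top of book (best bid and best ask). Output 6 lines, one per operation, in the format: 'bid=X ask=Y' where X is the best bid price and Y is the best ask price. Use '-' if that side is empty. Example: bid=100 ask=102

Answer: bid=- ask=95
bid=- ask=-
bid=95 ask=-
bid=100 ask=-
bid=100 ask=-
bid=100 ask=-

Derivation:
After op 1 [order #1] limit_sell(price=95, qty=2): fills=none; bids=[-] asks=[#1:2@95]
After op 2 [order #2] market_buy(qty=2): fills=#2x#1:2@95; bids=[-] asks=[-]
After op 3 [order #3] limit_buy(price=95, qty=8): fills=none; bids=[#3:8@95] asks=[-]
After op 4 [order #4] limit_buy(price=100, qty=5): fills=none; bids=[#4:5@100 #3:8@95] asks=[-]
After op 5 [order #5] market_buy(qty=8): fills=none; bids=[#4:5@100 #3:8@95] asks=[-]
After op 6 [order #6] limit_buy(price=97, qty=6): fills=none; bids=[#4:5@100 #6:6@97 #3:8@95] asks=[-]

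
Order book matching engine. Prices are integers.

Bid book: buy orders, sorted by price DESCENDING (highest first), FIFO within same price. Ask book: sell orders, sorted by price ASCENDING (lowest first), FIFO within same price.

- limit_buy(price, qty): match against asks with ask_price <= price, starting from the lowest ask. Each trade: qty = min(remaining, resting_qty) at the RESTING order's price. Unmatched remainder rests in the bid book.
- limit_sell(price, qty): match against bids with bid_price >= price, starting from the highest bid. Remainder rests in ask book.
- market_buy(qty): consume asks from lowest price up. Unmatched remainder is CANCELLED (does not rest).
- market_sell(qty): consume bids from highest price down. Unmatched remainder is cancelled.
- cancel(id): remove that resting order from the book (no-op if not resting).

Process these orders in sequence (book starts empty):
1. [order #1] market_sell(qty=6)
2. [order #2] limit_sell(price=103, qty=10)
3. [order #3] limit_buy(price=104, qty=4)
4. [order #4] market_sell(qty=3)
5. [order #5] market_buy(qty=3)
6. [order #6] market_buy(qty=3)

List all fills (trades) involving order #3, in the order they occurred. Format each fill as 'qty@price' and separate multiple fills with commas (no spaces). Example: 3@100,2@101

After op 1 [order #1] market_sell(qty=6): fills=none; bids=[-] asks=[-]
After op 2 [order #2] limit_sell(price=103, qty=10): fills=none; bids=[-] asks=[#2:10@103]
After op 3 [order #3] limit_buy(price=104, qty=4): fills=#3x#2:4@103; bids=[-] asks=[#2:6@103]
After op 4 [order #4] market_sell(qty=3): fills=none; bids=[-] asks=[#2:6@103]
After op 5 [order #5] market_buy(qty=3): fills=#5x#2:3@103; bids=[-] asks=[#2:3@103]
After op 6 [order #6] market_buy(qty=3): fills=#6x#2:3@103; bids=[-] asks=[-]

Answer: 4@103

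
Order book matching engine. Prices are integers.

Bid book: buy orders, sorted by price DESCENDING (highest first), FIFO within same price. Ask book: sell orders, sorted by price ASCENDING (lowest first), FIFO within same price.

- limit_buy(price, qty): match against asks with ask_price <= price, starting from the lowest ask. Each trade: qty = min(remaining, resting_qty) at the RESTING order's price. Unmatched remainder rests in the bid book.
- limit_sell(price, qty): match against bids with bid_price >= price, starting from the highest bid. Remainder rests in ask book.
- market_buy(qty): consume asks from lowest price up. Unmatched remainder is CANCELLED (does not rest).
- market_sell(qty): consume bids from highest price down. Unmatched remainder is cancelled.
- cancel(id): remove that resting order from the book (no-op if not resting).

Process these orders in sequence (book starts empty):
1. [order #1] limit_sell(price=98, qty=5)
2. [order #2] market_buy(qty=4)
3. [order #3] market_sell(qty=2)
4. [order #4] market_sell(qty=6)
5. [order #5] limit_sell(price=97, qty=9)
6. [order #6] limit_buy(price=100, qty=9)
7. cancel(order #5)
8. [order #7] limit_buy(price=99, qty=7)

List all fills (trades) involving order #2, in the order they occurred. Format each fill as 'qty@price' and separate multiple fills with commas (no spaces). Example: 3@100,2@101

Answer: 4@98

Derivation:
After op 1 [order #1] limit_sell(price=98, qty=5): fills=none; bids=[-] asks=[#1:5@98]
After op 2 [order #2] market_buy(qty=4): fills=#2x#1:4@98; bids=[-] asks=[#1:1@98]
After op 3 [order #3] market_sell(qty=2): fills=none; bids=[-] asks=[#1:1@98]
After op 4 [order #4] market_sell(qty=6): fills=none; bids=[-] asks=[#1:1@98]
After op 5 [order #5] limit_sell(price=97, qty=9): fills=none; bids=[-] asks=[#5:9@97 #1:1@98]
After op 6 [order #6] limit_buy(price=100, qty=9): fills=#6x#5:9@97; bids=[-] asks=[#1:1@98]
After op 7 cancel(order #5): fills=none; bids=[-] asks=[#1:1@98]
After op 8 [order #7] limit_buy(price=99, qty=7): fills=#7x#1:1@98; bids=[#7:6@99] asks=[-]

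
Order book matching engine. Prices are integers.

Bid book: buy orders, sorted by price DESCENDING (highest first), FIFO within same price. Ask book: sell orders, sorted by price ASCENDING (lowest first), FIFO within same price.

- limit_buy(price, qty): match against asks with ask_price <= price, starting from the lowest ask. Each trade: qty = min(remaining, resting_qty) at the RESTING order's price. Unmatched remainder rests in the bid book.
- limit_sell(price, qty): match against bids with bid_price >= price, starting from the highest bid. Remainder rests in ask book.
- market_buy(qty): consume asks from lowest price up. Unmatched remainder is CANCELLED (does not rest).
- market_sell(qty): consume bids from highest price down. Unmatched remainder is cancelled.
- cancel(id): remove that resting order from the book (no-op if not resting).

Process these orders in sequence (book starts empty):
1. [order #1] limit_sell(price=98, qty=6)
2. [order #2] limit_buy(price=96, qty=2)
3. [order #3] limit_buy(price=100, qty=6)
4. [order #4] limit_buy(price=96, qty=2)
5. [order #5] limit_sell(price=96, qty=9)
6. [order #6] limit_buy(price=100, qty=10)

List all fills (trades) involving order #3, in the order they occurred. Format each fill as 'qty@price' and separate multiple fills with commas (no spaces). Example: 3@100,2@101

After op 1 [order #1] limit_sell(price=98, qty=6): fills=none; bids=[-] asks=[#1:6@98]
After op 2 [order #2] limit_buy(price=96, qty=2): fills=none; bids=[#2:2@96] asks=[#1:6@98]
After op 3 [order #3] limit_buy(price=100, qty=6): fills=#3x#1:6@98; bids=[#2:2@96] asks=[-]
After op 4 [order #4] limit_buy(price=96, qty=2): fills=none; bids=[#2:2@96 #4:2@96] asks=[-]
After op 5 [order #5] limit_sell(price=96, qty=9): fills=#2x#5:2@96 #4x#5:2@96; bids=[-] asks=[#5:5@96]
After op 6 [order #6] limit_buy(price=100, qty=10): fills=#6x#5:5@96; bids=[#6:5@100] asks=[-]

Answer: 6@98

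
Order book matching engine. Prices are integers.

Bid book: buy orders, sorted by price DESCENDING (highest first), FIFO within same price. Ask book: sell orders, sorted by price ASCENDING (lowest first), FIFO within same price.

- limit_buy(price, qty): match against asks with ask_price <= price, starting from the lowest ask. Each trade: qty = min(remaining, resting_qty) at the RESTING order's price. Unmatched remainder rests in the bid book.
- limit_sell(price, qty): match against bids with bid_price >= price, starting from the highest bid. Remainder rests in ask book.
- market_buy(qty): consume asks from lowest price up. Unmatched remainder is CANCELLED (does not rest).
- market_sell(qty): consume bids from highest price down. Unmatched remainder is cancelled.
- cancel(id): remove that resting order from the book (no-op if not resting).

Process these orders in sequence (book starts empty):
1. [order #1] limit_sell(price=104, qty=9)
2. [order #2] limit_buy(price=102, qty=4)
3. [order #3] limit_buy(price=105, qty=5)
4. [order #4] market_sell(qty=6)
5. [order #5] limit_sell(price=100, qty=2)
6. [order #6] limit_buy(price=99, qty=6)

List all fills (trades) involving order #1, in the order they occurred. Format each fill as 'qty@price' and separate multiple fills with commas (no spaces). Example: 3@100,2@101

Answer: 5@104

Derivation:
After op 1 [order #1] limit_sell(price=104, qty=9): fills=none; bids=[-] asks=[#1:9@104]
After op 2 [order #2] limit_buy(price=102, qty=4): fills=none; bids=[#2:4@102] asks=[#1:9@104]
After op 3 [order #3] limit_buy(price=105, qty=5): fills=#3x#1:5@104; bids=[#2:4@102] asks=[#1:4@104]
After op 4 [order #4] market_sell(qty=6): fills=#2x#4:4@102; bids=[-] asks=[#1:4@104]
After op 5 [order #5] limit_sell(price=100, qty=2): fills=none; bids=[-] asks=[#5:2@100 #1:4@104]
After op 6 [order #6] limit_buy(price=99, qty=6): fills=none; bids=[#6:6@99] asks=[#5:2@100 #1:4@104]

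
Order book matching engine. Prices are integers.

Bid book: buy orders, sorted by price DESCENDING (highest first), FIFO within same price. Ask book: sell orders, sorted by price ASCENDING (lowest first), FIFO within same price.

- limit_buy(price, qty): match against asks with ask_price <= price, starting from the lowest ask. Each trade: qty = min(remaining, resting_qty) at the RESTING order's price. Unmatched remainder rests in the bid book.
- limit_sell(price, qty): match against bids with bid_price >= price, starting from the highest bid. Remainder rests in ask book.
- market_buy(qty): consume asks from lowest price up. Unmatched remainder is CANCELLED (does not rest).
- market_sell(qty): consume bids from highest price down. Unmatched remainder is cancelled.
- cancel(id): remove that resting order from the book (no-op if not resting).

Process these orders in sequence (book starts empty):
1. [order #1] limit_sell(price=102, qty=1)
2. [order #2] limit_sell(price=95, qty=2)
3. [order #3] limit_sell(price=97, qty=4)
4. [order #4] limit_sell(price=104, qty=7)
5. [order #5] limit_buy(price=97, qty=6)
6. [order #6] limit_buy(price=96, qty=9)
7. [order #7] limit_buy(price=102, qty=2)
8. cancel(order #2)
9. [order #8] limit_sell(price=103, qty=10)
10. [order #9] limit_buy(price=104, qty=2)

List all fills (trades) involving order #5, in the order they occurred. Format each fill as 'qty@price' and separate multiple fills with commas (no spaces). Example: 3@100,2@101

After op 1 [order #1] limit_sell(price=102, qty=1): fills=none; bids=[-] asks=[#1:1@102]
After op 2 [order #2] limit_sell(price=95, qty=2): fills=none; bids=[-] asks=[#2:2@95 #1:1@102]
After op 3 [order #3] limit_sell(price=97, qty=4): fills=none; bids=[-] asks=[#2:2@95 #3:4@97 #1:1@102]
After op 4 [order #4] limit_sell(price=104, qty=7): fills=none; bids=[-] asks=[#2:2@95 #3:4@97 #1:1@102 #4:7@104]
After op 5 [order #5] limit_buy(price=97, qty=6): fills=#5x#2:2@95 #5x#3:4@97; bids=[-] asks=[#1:1@102 #4:7@104]
After op 6 [order #6] limit_buy(price=96, qty=9): fills=none; bids=[#6:9@96] asks=[#1:1@102 #4:7@104]
After op 7 [order #7] limit_buy(price=102, qty=2): fills=#7x#1:1@102; bids=[#7:1@102 #6:9@96] asks=[#4:7@104]
After op 8 cancel(order #2): fills=none; bids=[#7:1@102 #6:9@96] asks=[#4:7@104]
After op 9 [order #8] limit_sell(price=103, qty=10): fills=none; bids=[#7:1@102 #6:9@96] asks=[#8:10@103 #4:7@104]
After op 10 [order #9] limit_buy(price=104, qty=2): fills=#9x#8:2@103; bids=[#7:1@102 #6:9@96] asks=[#8:8@103 #4:7@104]

Answer: 2@95,4@97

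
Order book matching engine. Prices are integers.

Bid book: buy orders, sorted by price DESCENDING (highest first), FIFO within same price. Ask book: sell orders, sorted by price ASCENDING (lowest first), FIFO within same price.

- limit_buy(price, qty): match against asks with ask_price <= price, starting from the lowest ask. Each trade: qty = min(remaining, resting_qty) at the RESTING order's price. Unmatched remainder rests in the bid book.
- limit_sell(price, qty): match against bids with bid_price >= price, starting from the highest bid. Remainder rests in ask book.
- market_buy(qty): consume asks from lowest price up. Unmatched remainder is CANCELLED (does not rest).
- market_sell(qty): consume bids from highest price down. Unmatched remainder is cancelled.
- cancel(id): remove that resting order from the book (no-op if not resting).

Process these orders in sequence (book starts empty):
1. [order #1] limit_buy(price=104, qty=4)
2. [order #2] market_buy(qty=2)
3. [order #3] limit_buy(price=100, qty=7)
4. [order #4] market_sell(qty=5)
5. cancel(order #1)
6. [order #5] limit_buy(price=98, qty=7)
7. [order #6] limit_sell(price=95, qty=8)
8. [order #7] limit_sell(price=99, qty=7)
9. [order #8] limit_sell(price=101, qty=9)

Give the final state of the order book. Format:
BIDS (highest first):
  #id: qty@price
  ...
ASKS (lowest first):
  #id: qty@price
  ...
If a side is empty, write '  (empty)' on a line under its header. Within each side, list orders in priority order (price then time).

Answer: BIDS (highest first):
  #5: 5@98
ASKS (lowest first):
  #7: 7@99
  #8: 9@101

Derivation:
After op 1 [order #1] limit_buy(price=104, qty=4): fills=none; bids=[#1:4@104] asks=[-]
After op 2 [order #2] market_buy(qty=2): fills=none; bids=[#1:4@104] asks=[-]
After op 3 [order #3] limit_buy(price=100, qty=7): fills=none; bids=[#1:4@104 #3:7@100] asks=[-]
After op 4 [order #4] market_sell(qty=5): fills=#1x#4:4@104 #3x#4:1@100; bids=[#3:6@100] asks=[-]
After op 5 cancel(order #1): fills=none; bids=[#3:6@100] asks=[-]
After op 6 [order #5] limit_buy(price=98, qty=7): fills=none; bids=[#3:6@100 #5:7@98] asks=[-]
After op 7 [order #6] limit_sell(price=95, qty=8): fills=#3x#6:6@100 #5x#6:2@98; bids=[#5:5@98] asks=[-]
After op 8 [order #7] limit_sell(price=99, qty=7): fills=none; bids=[#5:5@98] asks=[#7:7@99]
After op 9 [order #8] limit_sell(price=101, qty=9): fills=none; bids=[#5:5@98] asks=[#7:7@99 #8:9@101]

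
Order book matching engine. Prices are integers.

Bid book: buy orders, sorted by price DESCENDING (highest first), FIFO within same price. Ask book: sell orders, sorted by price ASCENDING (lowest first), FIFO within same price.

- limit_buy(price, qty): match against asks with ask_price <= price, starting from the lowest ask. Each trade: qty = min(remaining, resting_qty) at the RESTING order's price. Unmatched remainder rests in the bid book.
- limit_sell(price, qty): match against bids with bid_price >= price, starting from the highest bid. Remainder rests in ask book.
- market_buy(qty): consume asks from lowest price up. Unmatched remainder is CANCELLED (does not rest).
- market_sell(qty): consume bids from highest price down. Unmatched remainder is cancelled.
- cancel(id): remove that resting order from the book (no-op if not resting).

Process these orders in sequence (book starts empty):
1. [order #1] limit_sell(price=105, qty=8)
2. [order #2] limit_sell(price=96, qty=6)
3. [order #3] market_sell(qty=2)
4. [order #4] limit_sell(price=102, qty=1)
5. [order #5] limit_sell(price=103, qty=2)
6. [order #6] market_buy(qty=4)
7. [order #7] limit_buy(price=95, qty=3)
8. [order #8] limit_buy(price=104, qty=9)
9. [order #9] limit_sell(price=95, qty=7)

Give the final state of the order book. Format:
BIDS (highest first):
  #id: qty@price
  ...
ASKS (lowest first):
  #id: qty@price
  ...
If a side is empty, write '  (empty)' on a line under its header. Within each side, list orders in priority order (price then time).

Answer: BIDS (highest first):
  (empty)
ASKS (lowest first):
  #1: 8@105

Derivation:
After op 1 [order #1] limit_sell(price=105, qty=8): fills=none; bids=[-] asks=[#1:8@105]
After op 2 [order #2] limit_sell(price=96, qty=6): fills=none; bids=[-] asks=[#2:6@96 #1:8@105]
After op 3 [order #3] market_sell(qty=2): fills=none; bids=[-] asks=[#2:6@96 #1:8@105]
After op 4 [order #4] limit_sell(price=102, qty=1): fills=none; bids=[-] asks=[#2:6@96 #4:1@102 #1:8@105]
After op 5 [order #5] limit_sell(price=103, qty=2): fills=none; bids=[-] asks=[#2:6@96 #4:1@102 #5:2@103 #1:8@105]
After op 6 [order #6] market_buy(qty=4): fills=#6x#2:4@96; bids=[-] asks=[#2:2@96 #4:1@102 #5:2@103 #1:8@105]
After op 7 [order #7] limit_buy(price=95, qty=3): fills=none; bids=[#7:3@95] asks=[#2:2@96 #4:1@102 #5:2@103 #1:8@105]
After op 8 [order #8] limit_buy(price=104, qty=9): fills=#8x#2:2@96 #8x#4:1@102 #8x#5:2@103; bids=[#8:4@104 #7:3@95] asks=[#1:8@105]
After op 9 [order #9] limit_sell(price=95, qty=7): fills=#8x#9:4@104 #7x#9:3@95; bids=[-] asks=[#1:8@105]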